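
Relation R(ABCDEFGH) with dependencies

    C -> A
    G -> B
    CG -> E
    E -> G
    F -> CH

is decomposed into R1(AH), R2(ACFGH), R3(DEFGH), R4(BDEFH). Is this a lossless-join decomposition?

Yes

Chase test. Columns are ABCDEFGH; row i has aⱼ where attribute j ∈ Ri, else bᵢⱼ.
Initial tableau (one row per fragment):
  row 1: a1 b12 b13 b14 b15 b16 b17 a8
  row 2: a1 b22 a3 b24 b25 a6 a7 a8
  row 3: b31 b32 b33 a4 a5 a6 a7 a8
  row 4: b41 a2 b43 a4 a5 a6 b47 a8
Rows 2 and 3 agree on G; apply G→B and equate their B entries.
Rows 3 and 4 agree on E; apply E→G and equate their G entries.
Rows 2 and 3 agree on F; apply F→CH and equate their CH entries.
Rows 2 and 4 agree on F; apply F→CH and equate their CH entries.
Rows 2 and 3 agree on C; apply C→A and equate their A entries.
Rows 2 and 4 agree on C; apply C→A and equate their A entries.
Rows 2 and 4 agree on G; apply G→B and equate their B entries.
Rows 2 and 3 agree on CG; apply CG→E and equate their E entries.
Row 3 is now all distinguished symbols — the join is lossless.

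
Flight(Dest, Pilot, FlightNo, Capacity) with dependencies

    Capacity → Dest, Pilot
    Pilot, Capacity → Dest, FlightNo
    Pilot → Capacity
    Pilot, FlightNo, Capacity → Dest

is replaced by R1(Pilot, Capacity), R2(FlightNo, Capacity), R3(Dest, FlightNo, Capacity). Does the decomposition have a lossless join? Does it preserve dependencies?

Lossless test (chase): Rows 1 and 2 agree on Capacity; apply Capacity→Dest, Pilot and equate their Dest, Pilot entries. Rows 1 and 3 agree on Capacity; apply Capacity→Dest, Pilot and equate their Dest, Pilot entries. Rows 1 and 2 agree on Pilot, Capacity; apply Pilot, Capacity→Dest, FlightNo and equate their Dest, FlightNo entries. Row 1 is now all distinguished symbols — the join is lossless.
Dependency preservation: Capacity → Dest, Pilot; Pilot, Capacity → Dest, FlightNo; Pilot, FlightNo, Capacity → Dest are not contained in any single fragment, but the restricted closure of each left-hand side across the fragments still reaches the right-hand side; the remaining FDs each lie inside some fragment. All dependencies are preserved.

lossless and dependency-preserving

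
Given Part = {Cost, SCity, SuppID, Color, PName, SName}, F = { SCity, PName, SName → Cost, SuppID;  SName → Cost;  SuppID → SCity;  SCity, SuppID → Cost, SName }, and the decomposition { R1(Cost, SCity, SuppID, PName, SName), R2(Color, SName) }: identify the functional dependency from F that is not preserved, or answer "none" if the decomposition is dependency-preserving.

none

SCity, PName, SName → Cost, SuppID lies within R1.
SName → Cost lies within R1.
SuppID → SCity lies within R1.
SCity, SuppID → Cost, SName lies within R1.
Every dependency is enforceable on the fragments, so the decomposition is dependency-preserving.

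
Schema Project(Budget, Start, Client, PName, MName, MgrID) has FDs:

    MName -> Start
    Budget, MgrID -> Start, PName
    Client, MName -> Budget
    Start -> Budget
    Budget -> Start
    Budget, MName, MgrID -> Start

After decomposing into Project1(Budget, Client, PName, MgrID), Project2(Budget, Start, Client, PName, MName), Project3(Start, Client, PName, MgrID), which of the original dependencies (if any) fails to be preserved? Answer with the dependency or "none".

MName → Start lies within Project2.
Budget, MgrID → Start, PName: restricted closure across fragments reaches Start, PName.
Client, MName → Budget lies within Project2.
Start → Budget lies within Project2.
Budget → Start lies within Project2.
Budget, MName, MgrID → Start: restricted closure across fragments reaches Start.
Every dependency is enforceable on the fragments, so the decomposition is dependency-preserving.

none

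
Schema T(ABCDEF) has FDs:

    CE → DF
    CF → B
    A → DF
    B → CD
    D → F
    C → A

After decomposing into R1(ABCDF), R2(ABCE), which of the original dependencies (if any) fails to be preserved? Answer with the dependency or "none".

CE → DF: restricted closure across fragments reaches DF.
CF → B lies within R1.
A → DF lies within R1.
B → CD lies within R1.
D → F lies within R1.
C → A lies within R1.
Every dependency is enforceable on the fragments, so the decomposition is dependency-preserving.

none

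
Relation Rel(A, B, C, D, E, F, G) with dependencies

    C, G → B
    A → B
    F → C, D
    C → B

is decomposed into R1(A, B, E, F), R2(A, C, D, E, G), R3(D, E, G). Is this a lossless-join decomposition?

No

Chase test. Columns are A, B, C, D, E, F, G; row i has aⱼ where attribute j ∈ Ri, else bᵢⱼ.
Initial tableau (one row per fragment):
  row 1: a1 a2 b13 b14 a5 a6 b17
  row 2: a1 b22 a3 a4 a5 b26 a7
  row 3: b31 b32 b33 a4 a5 b36 a7
Rows 1 and 2 agree on A; apply A→B and equate their B entries.
No row becomes fully distinguished — the join is lossy.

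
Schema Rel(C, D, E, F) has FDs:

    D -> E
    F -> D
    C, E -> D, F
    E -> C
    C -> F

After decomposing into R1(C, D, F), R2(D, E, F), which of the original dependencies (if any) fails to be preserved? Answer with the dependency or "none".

D → E lies within R2.
F → D lies within R1.
C, E → D, F: restricted closure across fragments reaches D, F.
E → C: restricted closure across fragments reaches C.
C → F lies within R1.
Every dependency is enforceable on the fragments, so the decomposition is dependency-preserving.

none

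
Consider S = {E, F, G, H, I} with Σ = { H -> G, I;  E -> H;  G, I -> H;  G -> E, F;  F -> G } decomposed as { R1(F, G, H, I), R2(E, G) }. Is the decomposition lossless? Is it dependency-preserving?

Lossless test: (G)⁺ = {E, F, G, H, I}, which contains all of one fragment — lossless.
Dependency preservation: E → H; G → E, F are not contained in any single fragment, but the restricted closure of each left-hand side across the fragments still reaches the right-hand side; the remaining FDs each lie inside some fragment. All dependencies are preserved.

lossless and dependency-preserving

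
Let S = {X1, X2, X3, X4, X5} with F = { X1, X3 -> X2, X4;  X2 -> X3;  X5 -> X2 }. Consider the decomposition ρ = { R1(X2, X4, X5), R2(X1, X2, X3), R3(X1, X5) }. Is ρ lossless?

No

Chase test. Columns are X1, X2, X3, X4, X5; row i has aⱼ where attribute j ∈ Ri, else bᵢⱼ.
Initial tableau (one row per fragment):
  row 1: b11 a2 b13 a4 a5
  row 2: a1 a2 a3 b24 b25
  row 3: a1 b32 b33 b34 a5
Rows 1 and 2 agree on X2; apply X2→X3 and equate their X3 entries.
Rows 1 and 3 agree on X5; apply X5→X2 and equate their X2 entries.
Rows 1 and 3 agree on X2; apply X2→X3 and equate their X3 entries.
Rows 2 and 3 agree on X1, X3; apply X1, X3→X2, X4 and equate their X2, X4 entries.
No row becomes fully distinguished — the join is lossy.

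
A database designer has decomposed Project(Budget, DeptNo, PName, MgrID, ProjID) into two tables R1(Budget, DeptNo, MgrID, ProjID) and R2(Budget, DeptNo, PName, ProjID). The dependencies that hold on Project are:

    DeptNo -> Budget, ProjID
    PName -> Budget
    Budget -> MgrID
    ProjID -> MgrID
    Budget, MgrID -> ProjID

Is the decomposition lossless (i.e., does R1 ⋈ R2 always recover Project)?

Yes

Common attributes: R1 ∩ R2 = {Budget, DeptNo, ProjID}.
Closure of {Budget, DeptNo, ProjID}: Budget → MgrID applies, adding MgrID. So (Budget, DeptNo, ProjID)⁺ = {Budget, DeptNo, MgrID, ProjID}.
This closure contains every attribute of R1, so R1 ∩ R2 → R1. The join is lossless.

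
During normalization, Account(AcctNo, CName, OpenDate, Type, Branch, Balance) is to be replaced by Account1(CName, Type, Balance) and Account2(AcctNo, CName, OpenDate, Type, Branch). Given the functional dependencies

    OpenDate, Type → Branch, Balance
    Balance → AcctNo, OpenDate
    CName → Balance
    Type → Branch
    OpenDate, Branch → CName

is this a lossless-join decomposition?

Common attributes: Account1 ∩ Account2 = {CName, Type}.
Closure of {CName, Type}: CName → Balance applies, adding Balance; Type → Branch applies, adding Branch; Balance → AcctNo, OpenDate applies, adding AcctNo, OpenDate. So (CName, Type)⁺ = {AcctNo, CName, OpenDate, Type, Branch, Balance}.
This closure contains every attribute of Account1, so Account1 ∩ Account2 → Account1. The join is lossless.

Yes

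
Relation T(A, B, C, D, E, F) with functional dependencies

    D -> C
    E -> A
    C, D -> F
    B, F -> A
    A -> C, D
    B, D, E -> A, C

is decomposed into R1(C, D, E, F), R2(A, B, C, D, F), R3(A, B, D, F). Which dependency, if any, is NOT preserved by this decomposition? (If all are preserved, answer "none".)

E -> A

Check E → A: no single fragment contains all of {A, E}, and the restricted closure of {E} across the fragments never reaches {A}.
D → C is preserved.
C, D → F is preserved.
B, F → A is preserved.
A → C, D is preserved.
B, D, E → A, C is preserved.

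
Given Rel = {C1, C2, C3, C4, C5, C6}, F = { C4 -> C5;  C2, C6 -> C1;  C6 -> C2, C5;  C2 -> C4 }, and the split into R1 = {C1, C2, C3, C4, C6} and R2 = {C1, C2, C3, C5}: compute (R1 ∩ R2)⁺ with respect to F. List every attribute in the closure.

R1 ∩ R2 = {C1, C2, C3}.
C2 → C4 applies, adding C4
C4 → C5 applies, adding C5
Closure: {C1, C2, C3, C4, C5}.

C1, C2, C3, C4, C5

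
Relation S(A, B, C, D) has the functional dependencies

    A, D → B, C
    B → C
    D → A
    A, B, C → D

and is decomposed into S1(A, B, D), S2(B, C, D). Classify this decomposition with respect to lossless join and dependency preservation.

lossless and dependency-preserving

Lossless test: (B, D)⁺ = {A, B, C, D}, which contains all of one fragment — lossless.
Dependency preservation: A, D → B, C; A, B, C → D are not contained in any single fragment, but the restricted closure of each left-hand side across the fragments still reaches the right-hand side; the remaining FDs each lie inside some fragment. All dependencies are preserved.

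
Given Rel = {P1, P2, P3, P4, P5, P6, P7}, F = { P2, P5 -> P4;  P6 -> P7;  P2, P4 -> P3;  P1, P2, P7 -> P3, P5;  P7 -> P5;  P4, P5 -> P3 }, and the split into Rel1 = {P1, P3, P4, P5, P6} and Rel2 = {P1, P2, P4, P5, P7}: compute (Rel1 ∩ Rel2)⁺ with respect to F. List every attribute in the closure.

Rel1 ∩ Rel2 = {P1, P4, P5}.
P4, P5 → P3 applies, adding P3
Closure: {P1, P3, P4, P5}.

P1, P3, P4, P5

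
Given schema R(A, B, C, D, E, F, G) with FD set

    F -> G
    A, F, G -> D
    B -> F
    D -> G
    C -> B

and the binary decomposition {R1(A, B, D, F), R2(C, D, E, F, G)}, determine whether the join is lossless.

No

Common attributes: R1 ∩ R2 = {D, F}.
Closure of {D, F}: F → G applies, adding G. So (D, F)⁺ = {D, F, G}.
The closure contains neither all of R1 = {A, B, D, F} nor all of R2 = {C, D, E, F, G}, so the common attributes are not a superkey of either fragment. The join is lossy.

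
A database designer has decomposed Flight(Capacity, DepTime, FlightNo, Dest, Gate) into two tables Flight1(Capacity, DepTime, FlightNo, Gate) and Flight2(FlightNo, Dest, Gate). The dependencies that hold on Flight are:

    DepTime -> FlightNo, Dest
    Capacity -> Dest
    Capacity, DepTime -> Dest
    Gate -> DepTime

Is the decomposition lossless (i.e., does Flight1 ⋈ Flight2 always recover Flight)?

Yes

Common attributes: Flight1 ∩ Flight2 = {FlightNo, Gate}.
Closure of {FlightNo, Gate}: Gate → DepTime applies, adding DepTime; DepTime → FlightNo, Dest applies, adding Dest. So (FlightNo, Gate)⁺ = {DepTime, FlightNo, Dest, Gate}.
This closure contains every attribute of Flight2, so Flight1 ∩ Flight2 → Flight2. The join is lossless.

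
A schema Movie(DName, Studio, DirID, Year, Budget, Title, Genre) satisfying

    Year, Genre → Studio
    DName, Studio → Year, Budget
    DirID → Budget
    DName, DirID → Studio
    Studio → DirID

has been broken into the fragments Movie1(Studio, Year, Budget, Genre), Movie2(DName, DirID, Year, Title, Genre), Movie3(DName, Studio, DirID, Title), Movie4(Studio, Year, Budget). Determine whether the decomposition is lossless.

Yes

Chase test. Columns are DName, Studio, DirID, Year, Budget, Title, Genre; row i has aⱼ where attribute j ∈ Moviei, else bᵢⱼ.
Initial tableau (one row per fragment):
  row 1: b11 a2 b13 a4 a5 b16 a7
  row 2: a1 b22 a3 a4 b25 a6 a7
  row 3: a1 a2 a3 b34 b35 a6 b37
  row 4: b41 a2 b43 a4 a5 b46 b47
Rows 1 and 2 agree on Year, Genre; apply Year, Genre→Studio and equate their Studio entries.
Rows 2 and 3 agree on DName, Studio; apply DName, Studio→Year, Budget and equate their Year, Budget entries.
Rows 1 and 2 agree on Studio; apply Studio→DirID and equate their DirID entries.
Rows 1 and 4 agree on Studio; apply Studio→DirID and equate their DirID entries.
Rows 1 and 2 agree on DirID; apply DirID→Budget and equate their Budget entries.
Row 2 is now all distinguished symbols — the join is lossless.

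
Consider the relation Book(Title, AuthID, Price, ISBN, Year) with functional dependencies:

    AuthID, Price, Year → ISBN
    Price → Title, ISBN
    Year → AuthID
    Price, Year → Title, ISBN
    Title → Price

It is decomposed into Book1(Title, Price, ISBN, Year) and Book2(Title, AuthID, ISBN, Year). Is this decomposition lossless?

Common attributes: Book1 ∩ Book2 = {Title, ISBN, Year}.
Closure of {Title, ISBN, Year}: Year → AuthID applies, adding AuthID; Title → Price applies, adding Price. So (Title, ISBN, Year)⁺ = {Title, AuthID, Price, ISBN, Year}.
This closure contains every attribute of Book1, so Book1 ∩ Book2 → Book1. The join is lossless.

Yes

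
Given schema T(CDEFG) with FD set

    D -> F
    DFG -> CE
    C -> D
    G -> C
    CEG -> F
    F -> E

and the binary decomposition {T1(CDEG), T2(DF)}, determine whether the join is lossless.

Yes

Common attributes: T1 ∩ T2 = {D}.
Closure of {D}: D → F applies, adding F; F → E applies, adding E. So (D)⁺ = {DEF}.
This closure contains every attribute of T2, so T1 ∩ T2 → T2. The join is lossless.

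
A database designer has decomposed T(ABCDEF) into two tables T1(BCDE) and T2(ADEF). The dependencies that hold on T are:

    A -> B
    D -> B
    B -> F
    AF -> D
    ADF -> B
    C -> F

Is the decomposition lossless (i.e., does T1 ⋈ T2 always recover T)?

No

Common attributes: T1 ∩ T2 = {DE}.
Closure of {DE}: D → B applies, adding B; B → F applies, adding F. So (DE)⁺ = {BDEF}.
The closure contains neither all of T1 = {BCDE} nor all of T2 = {ADEF}, so the common attributes are not a superkey of either fragment. The join is lossy.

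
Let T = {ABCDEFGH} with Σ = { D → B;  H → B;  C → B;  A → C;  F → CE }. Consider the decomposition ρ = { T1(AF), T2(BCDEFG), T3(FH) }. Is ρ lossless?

No

Chase test. Columns are ABCDEFGH; row i has aⱼ where attribute j ∈ Ti, else bᵢⱼ.
Initial tableau (one row per fragment):
  row 1: a1 b12 b13 b14 b15 a6 b17 b18
  row 2: b21 a2 a3 a4 a5 a6 a7 b28
  row 3: b31 b32 b33 b34 b35 a6 b37 a8
Rows 1 and 2 agree on F; apply F→CE and equate their CE entries.
Rows 1 and 3 agree on F; apply F→CE and equate their CE entries.
Rows 1 and 2 agree on C; apply C→B and equate their B entries.
Rows 1 and 3 agree on C; apply C→B and equate their B entries.
No row becomes fully distinguished — the join is lossy.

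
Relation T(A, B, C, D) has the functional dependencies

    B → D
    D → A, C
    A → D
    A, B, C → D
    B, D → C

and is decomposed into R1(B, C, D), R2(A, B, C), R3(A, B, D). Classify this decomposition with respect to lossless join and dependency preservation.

Lossless test (chase): Rows 1 and 2 agree on B; apply B→D and equate their D entries. Rows 1 and 2 agree on D; apply D→A, C and equate their A, C entries. Rows 1 and 3 agree on D; apply D→A, C and equate their A, C entries. Row 1 is now all distinguished symbols — the join is lossless.
Dependency preservation: D → A, C; A, B, C → D are not contained in any single fragment, but the restricted closure of each left-hand side across the fragments still reaches the right-hand side; the remaining FDs each lie inside some fragment. All dependencies are preserved.

lossless and dependency-preserving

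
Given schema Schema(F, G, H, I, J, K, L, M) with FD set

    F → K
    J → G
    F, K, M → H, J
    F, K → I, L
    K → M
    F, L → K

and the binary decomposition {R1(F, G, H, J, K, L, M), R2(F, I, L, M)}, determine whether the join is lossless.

Common attributes: R1 ∩ R2 = {F, L, M}.
Closure of {F, L, M}: F → K applies, adding K; F, K, M → H, J applies, adding H, J; F, K → I, L applies, adding I; J → G applies, adding G. So (F, L, M)⁺ = {F, G, H, I, J, K, L, M}.
This closure contains every attribute of R1, so R1 ∩ R2 → R1. The join is lossless.

Yes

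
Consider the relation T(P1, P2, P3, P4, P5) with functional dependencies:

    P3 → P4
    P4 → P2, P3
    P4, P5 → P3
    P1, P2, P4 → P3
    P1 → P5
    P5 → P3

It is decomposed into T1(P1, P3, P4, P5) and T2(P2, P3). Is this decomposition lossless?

Common attributes: T1 ∩ T2 = {P3}.
Closure of {P3}: P3 → P4 applies, adding P4; P4 → P2, P3 applies, adding P2. So (P3)⁺ = {P2, P3, P4}.
This closure contains every attribute of T2, so T1 ∩ T2 → T2. The join is lossless.

Yes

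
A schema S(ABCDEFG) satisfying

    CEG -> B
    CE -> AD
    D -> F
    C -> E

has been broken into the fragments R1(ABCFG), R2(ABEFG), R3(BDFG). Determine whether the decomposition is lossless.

Chase test. Columns are ABCDEFG; row i has aⱼ where attribute j ∈ Ri, else bᵢⱼ.
Initial tableau (one row per fragment):
  row 1: a1 a2 a3 b14 b15 a6 a7
  row 2: a1 a2 b23 b24 a5 a6 a7
  row 3: b31 a2 b33 a4 b35 a6 a7
No row becomes fully distinguished — the join is lossy.

No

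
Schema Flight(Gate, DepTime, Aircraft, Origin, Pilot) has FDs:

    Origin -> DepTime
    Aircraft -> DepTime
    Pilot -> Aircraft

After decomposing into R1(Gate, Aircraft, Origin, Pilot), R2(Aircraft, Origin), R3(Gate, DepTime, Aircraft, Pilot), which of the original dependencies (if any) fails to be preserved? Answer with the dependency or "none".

Origin -> DepTime

Check Origin → DepTime: no single fragment contains all of {DepTime, Origin}, and the restricted closure of {Origin} across the fragments never reaches {DepTime}.
Aircraft → DepTime is preserved.
Pilot → Aircraft is preserved.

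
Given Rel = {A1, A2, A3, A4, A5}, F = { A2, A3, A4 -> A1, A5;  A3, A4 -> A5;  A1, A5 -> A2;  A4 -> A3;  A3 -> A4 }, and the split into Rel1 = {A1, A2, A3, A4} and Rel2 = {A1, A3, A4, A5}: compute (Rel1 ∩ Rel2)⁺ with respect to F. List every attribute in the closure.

Rel1 ∩ Rel2 = {A1, A3, A4}.
A3, A4 → A5 applies, adding A5
A1, A5 → A2 applies, adding A2
Closure: {A1, A2, A3, A4, A5}.

A1, A2, A3, A4, A5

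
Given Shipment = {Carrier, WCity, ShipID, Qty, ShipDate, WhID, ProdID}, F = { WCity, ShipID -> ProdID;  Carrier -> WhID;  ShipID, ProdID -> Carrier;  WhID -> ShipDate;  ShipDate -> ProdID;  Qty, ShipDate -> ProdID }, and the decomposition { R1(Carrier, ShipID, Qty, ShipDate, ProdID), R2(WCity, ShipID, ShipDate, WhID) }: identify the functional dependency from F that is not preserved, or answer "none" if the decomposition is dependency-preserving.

Check Carrier → WhID: no single fragment contains all of {Carrier, WhID}, and the restricted closure of {Carrier} across the fragments never reaches {WhID}.
WCity, ShipID → ProdID is preserved.
ShipID, ProdID → Carrier is preserved.
WhID → ShipDate is preserved.
ShipDate → ProdID is preserved.
Qty, ShipDate → ProdID is preserved.

Carrier -> WhID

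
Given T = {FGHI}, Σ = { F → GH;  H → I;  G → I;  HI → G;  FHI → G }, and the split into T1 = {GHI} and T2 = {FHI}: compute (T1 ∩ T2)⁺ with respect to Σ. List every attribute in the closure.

GHI

T1 ∩ T2 = {HI}.
HI → G applies, adding G
Closure: {GHI}.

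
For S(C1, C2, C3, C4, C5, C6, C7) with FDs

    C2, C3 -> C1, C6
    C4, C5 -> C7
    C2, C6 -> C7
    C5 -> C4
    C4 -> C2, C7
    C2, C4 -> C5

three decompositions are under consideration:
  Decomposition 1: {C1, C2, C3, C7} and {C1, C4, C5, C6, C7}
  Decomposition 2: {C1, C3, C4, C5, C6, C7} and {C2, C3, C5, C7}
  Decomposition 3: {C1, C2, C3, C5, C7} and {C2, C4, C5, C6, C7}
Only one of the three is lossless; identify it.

Decomposition 1: common = {C1, C7}, closure = {C1, C7} → lossy.
Decomposition 2: common = {C3, C5, C7}, closure = {C1, C2, C3, C4, C5, C6, C7} → lossless.
Decomposition 3: common = {C2, C5, C7}, closure = {C2, C4, C5, C7} → lossy.

Decomposition 2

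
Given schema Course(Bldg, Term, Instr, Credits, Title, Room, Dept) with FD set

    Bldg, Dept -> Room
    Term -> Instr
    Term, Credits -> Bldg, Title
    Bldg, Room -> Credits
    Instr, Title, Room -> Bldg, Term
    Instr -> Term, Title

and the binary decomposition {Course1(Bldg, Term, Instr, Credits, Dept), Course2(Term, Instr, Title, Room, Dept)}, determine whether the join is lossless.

Common attributes: Course1 ∩ Course2 = {Term, Instr, Dept}.
Closure of {Term, Instr, Dept}: Instr → Term, Title applies, adding Title. So (Term, Instr, Dept)⁺ = {Term, Instr, Title, Dept}.
The closure contains neither all of Course1 = {Bldg, Term, Instr, Credits, Dept} nor all of Course2 = {Term, Instr, Title, Room, Dept}, so the common attributes are not a superkey of either fragment. The join is lossy.

No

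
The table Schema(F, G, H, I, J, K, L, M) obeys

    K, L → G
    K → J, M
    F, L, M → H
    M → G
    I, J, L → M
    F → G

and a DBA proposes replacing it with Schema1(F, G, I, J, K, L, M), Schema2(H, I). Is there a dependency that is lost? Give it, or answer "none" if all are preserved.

F, L, M → H

Check F, L, M → H: no single fragment contains all of {F, H, L, M}, and the restricted closure of {F, L, M} across the fragments never reaches {H}.
K, L → G is preserved.
K → J, M is preserved.
M → G is preserved.
I, J, L → M is preserved.
F → G is preserved.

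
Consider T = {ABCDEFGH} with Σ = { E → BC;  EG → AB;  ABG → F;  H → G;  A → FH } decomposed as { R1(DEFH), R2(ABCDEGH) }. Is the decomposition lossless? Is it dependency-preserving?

lossless but not dependency-preserving

Lossless test: (DEH)⁺ = {ABCDEFGH}, which contains all of one fragment — lossless.
Dependency preservation: the restricted closure of {ABG} across the fragments never reaches {F}, so ABG → F cannot be enforced without a join — not preserved.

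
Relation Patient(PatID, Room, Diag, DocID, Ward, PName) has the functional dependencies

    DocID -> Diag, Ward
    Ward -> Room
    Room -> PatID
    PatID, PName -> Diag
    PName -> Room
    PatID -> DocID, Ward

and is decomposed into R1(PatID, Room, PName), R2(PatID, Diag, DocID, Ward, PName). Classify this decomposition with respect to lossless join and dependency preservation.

lossless and dependency-preserving

Lossless test: (PatID, PName)⁺ = {PatID, Room, Diag, DocID, Ward, PName}, which contains all of one fragment — lossless.
Dependency preservation: Ward → Room is not contained in any single fragment, but the restricted closure of its left-hand side across the fragments still reaches the right-hand side; the remaining FDs each lie inside some fragment. All dependencies are preserved.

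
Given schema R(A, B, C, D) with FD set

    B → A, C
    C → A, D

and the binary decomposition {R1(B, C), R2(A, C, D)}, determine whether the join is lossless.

Yes

Common attributes: R1 ∩ R2 = {C}.
Closure of {C}: C → A, D applies, adding A, D. So (C)⁺ = {A, C, D}.
This closure contains every attribute of R2, so R1 ∩ R2 → R2. The join is lossless.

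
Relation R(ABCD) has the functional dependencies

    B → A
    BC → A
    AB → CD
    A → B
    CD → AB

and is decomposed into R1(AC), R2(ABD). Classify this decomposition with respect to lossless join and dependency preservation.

lossless but not dependency-preserving

Lossless test: (A)⁺ = {ABCD}, which contains all of one fragment — lossless.
Dependency preservation: the restricted closure of {CD} across the fragments never reaches {AB}, so CD → AB cannot be enforced without a join — not preserved.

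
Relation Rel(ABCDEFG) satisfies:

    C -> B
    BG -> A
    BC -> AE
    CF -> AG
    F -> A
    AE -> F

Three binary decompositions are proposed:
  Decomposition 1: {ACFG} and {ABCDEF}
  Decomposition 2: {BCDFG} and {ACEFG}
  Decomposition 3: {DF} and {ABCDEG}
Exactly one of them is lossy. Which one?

Decomposition 3

Decomposition 1: common = {ACF}, closure = {ABCEFG} → lossless.
Decomposition 2: common = {CFG}, closure = {ABCEFG} → lossless.
Decomposition 3: common = {D}, closure = {D} → lossy.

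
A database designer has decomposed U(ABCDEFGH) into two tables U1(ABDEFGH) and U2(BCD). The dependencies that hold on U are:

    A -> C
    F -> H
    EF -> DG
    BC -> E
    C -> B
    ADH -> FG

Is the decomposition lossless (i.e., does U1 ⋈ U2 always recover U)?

No

Common attributes: U1 ∩ U2 = {BD}.
No dependency enlarges {BD}, so (BD)⁺ = {BD}.
The closure contains neither all of U1 = {ABDEFGH} nor all of U2 = {BCD}, so the common attributes are not a superkey of either fragment. The join is lossy.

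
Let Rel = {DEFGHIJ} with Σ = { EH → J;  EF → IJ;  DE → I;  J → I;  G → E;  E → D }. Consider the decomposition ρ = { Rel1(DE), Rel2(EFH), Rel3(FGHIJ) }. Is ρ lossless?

Chase test. Columns are DEFGHIJ; row i has aⱼ where attribute j ∈ Reli, else bᵢⱼ.
Initial tableau (one row per fragment):
  row 1: a1 a2 b13 b14 b15 b16 b17
  row 2: b21 a2 a3 b24 a5 b26 b27
  row 3: b31 b32 a3 a4 a5 a6 a7
Rows 1 and 2 agree on E; apply E→D and equate their D entries.
Rows 1 and 2 agree on DE; apply DE→I and equate their I entries.
No row becomes fully distinguished — the join is lossy.

No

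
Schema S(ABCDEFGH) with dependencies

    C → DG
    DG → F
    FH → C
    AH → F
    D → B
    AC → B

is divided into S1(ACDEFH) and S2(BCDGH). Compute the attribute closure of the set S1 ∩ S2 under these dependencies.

S1 ∩ S2 = {CDH}.
C → DG applies, adding G
DG → F applies, adding F
D → B applies, adding B
Closure: {BCDFGH}.

BCDFGH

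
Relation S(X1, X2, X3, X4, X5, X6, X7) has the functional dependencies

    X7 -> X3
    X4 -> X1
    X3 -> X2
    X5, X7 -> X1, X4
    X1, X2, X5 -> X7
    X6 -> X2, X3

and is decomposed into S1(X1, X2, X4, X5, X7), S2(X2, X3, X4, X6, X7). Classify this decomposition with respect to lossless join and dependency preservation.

lossy but dependency-preserving

Lossless test: (X2, X4, X7)⁺ = {X1, X2, X3, X4, X7}, which is a superkey of neither fragment — lossy.
Dependency preservation: every FD's attributes lie within a single fragment, so each can be enforced locally — preserved.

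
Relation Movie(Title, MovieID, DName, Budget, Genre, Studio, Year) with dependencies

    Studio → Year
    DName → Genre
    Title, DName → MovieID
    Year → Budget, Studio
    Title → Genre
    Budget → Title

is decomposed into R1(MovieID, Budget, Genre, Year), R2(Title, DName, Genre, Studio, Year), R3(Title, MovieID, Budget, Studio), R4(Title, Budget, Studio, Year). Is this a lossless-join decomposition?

Chase test. Columns are Title, MovieID, DName, Budget, Genre, Studio, Year; row i has aⱼ where attribute j ∈ Ri, else bᵢⱼ.
Initial tableau (one row per fragment):
  row 1: b11 a2 b13 a4 a5 b16 a7
  row 2: a1 b22 a3 b24 a5 a6 a7
  row 3: a1 a2 b33 a4 b35 a6 b37
  row 4: a1 b42 b43 a4 b45 a6 a7
Rows 2 and 3 agree on Studio; apply Studio→Year and equate their Year entries.
Rows 1 and 2 agree on Year; apply Year→Budget, Studio and equate their Budget, Studio entries.
Rows 2 and 3 agree on Title; apply Title→Genre and equate their Genre entries.
Rows 2 and 4 agree on Title; apply Title→Genre and equate their Genre entries.
Rows 1 and 2 agree on Budget; apply Budget→Title and equate their Title entries.
No row becomes fully distinguished — the join is lossy.

No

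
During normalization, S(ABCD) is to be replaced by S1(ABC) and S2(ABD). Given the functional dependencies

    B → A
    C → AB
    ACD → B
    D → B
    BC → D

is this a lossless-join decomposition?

Common attributes: S1 ∩ S2 = {AB}.
No dependency enlarges {AB}, so (AB)⁺ = {AB}.
The closure contains neither all of S1 = {ABC} nor all of S2 = {ABD}, so the common attributes are not a superkey of either fragment. The join is lossy.

No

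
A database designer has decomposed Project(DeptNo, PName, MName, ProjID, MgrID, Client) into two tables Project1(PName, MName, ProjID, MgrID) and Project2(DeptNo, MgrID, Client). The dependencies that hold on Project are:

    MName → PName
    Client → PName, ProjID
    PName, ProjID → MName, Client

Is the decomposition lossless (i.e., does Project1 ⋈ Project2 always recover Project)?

No

Common attributes: Project1 ∩ Project2 = {MgrID}.
No dependency enlarges {MgrID}, so (MgrID)⁺ = {MgrID}.
The closure contains neither all of Project1 = {PName, MName, ProjID, MgrID} nor all of Project2 = {DeptNo, MgrID, Client}, so the common attributes are not a superkey of either fragment. The join is lossy.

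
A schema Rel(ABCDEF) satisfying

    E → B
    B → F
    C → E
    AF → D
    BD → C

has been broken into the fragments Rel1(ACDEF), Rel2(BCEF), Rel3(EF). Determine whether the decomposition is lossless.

Yes

Chase test. Columns are ABCDEF; row i has aⱼ where attribute j ∈ Reli, else bᵢⱼ.
Initial tableau (one row per fragment):
  row 1: a1 b12 a3 a4 a5 a6
  row 2: b21 a2 a3 b24 a5 a6
  row 3: b31 b32 b33 b34 a5 a6
Rows 1 and 2 agree on E; apply E→B and equate their B entries.
Rows 1 and 3 agree on E; apply E→B and equate their B entries.
Row 1 is now all distinguished symbols — the join is lossless.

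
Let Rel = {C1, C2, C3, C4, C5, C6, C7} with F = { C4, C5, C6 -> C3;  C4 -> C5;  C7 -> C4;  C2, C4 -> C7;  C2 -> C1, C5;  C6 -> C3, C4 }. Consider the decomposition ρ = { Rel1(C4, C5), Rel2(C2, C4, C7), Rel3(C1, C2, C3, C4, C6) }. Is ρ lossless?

Yes

Chase test. Columns are C1, C2, C3, C4, C5, C6, C7; row i has aⱼ where attribute j ∈ Reli, else bᵢⱼ.
Initial tableau (one row per fragment):
  row 1: b11 b12 b13 a4 a5 b16 b17
  row 2: b21 a2 b23 a4 b25 b26 a7
  row 3: a1 a2 a3 a4 b35 a6 b37
Rows 1 and 2 agree on C4; apply C4→C5 and equate their C5 entries.
Rows 1 and 3 agree on C4; apply C4→C5 and equate their C5 entries.
Rows 2 and 3 agree on C2, C4; apply C2, C4→C7 and equate their C7 entries.
Rows 2 and 3 agree on C2; apply C2→C1, C5 and equate their C1, C5 entries.
Row 3 is now all distinguished symbols — the join is lossless.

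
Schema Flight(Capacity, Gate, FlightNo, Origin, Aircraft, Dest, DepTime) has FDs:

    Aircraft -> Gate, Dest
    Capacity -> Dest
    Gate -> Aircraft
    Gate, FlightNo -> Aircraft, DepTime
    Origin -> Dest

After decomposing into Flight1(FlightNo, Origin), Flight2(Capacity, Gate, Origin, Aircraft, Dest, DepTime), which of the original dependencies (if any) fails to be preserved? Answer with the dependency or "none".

Gate, FlightNo -> Aircraft, DepTime

Check Gate, FlightNo → Aircraft, DepTime: no single fragment contains all of {Gate, FlightNo, Aircraft, DepTime}, and the restricted closure of {Gate, FlightNo} across the fragments never reaches {Aircraft, DepTime}.
Aircraft → Gate, Dest is preserved.
Capacity → Dest is preserved.
Gate → Aircraft is preserved.
Origin → Dest is preserved.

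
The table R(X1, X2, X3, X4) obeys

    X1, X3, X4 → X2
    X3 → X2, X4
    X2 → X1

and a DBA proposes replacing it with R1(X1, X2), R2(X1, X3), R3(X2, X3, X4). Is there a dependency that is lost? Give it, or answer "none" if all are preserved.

X1, X3, X4 → X2: restricted closure across fragments reaches X2.
X3 → X2, X4 lies within R3.
X2 → X1 lies within R1.
Every dependency is enforceable on the fragments, so the decomposition is dependency-preserving.

none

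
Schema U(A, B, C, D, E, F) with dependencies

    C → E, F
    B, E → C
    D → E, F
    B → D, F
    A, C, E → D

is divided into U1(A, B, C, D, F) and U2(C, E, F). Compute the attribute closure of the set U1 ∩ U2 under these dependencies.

C, E, F

U1 ∩ U2 = {C, F}.
C → E, F applies, adding E
Closure: {C, E, F}.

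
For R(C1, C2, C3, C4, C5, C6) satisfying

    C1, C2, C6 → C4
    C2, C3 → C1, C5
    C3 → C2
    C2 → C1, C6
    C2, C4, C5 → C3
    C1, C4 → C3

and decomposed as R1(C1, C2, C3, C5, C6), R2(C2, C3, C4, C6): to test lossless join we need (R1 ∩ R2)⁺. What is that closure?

C1, C2, C3, C4, C5, C6

R1 ∩ R2 = {C2, C3, C6}.
C2, C3 → C1, C5 applies, adding C1, C5
C1, C2, C6 → C4 applies, adding C4
Closure: {C1, C2, C3, C4, C5, C6}.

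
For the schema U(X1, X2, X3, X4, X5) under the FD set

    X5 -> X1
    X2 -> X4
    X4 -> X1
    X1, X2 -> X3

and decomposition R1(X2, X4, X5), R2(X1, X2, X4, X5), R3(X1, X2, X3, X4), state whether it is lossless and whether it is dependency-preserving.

Lossless test (chase): Rows 1 and 2 agree on X5; apply X5→X1 and equate their X1 entries. Rows 1 and 2 agree on X1, X2; apply X1, X2→X3 and equate their X3 entries. Rows 1 and 3 agree on X1, X2; apply X1, X2→X3 and equate their X3 entries. Row 1 is now all distinguished symbols — the join is lossless.
Dependency preservation: every FD's attributes lie within a single fragment, so each can be enforced locally — preserved.

lossless and dependency-preserving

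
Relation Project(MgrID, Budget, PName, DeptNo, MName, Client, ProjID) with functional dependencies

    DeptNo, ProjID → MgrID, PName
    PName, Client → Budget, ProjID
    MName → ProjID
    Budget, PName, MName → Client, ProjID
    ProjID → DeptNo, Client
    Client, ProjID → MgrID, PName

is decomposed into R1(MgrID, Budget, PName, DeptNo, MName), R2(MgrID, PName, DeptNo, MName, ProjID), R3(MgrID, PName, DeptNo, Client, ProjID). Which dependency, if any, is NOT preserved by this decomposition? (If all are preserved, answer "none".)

Check PName, Client → Budget, ProjID: no single fragment contains all of {Budget, PName, Client, ProjID}, and the restricted closure of {PName, Client} across the fragments never reaches {Budget, ProjID}.
DeptNo, ProjID → MgrID, PName is preserved.
MName → ProjID is preserved.
Budget, PName, MName → Client, ProjID is preserved.
ProjID → DeptNo, Client is preserved.
Client, ProjID → MgrID, PName is preserved.

PName, Client → Budget, ProjID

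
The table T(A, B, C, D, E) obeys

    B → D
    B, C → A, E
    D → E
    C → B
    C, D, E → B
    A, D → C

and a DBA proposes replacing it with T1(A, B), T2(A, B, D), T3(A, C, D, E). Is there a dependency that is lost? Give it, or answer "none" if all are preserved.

none

B → D lies within T2.
B, C → A, E: restricted closure across fragments reaches A, E.
D → E lies within T3.
C → B: restricted closure across fragments reaches B.
C, D, E → B: restricted closure across fragments reaches B.
A, D → C lies within T3.
Every dependency is enforceable on the fragments, so the decomposition is dependency-preserving.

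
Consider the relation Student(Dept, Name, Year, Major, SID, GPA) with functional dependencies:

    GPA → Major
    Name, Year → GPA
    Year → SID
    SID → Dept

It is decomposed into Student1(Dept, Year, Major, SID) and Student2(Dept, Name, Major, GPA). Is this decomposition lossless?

No

Common attributes: Student1 ∩ Student2 = {Dept, Major}.
No dependency enlarges {Dept, Major}, so (Dept, Major)⁺ = {Dept, Major}.
The closure contains neither all of Student1 = {Dept, Year, Major, SID} nor all of Student2 = {Dept, Name, Major, GPA}, so the common attributes are not a superkey of either fragment. The join is lossy.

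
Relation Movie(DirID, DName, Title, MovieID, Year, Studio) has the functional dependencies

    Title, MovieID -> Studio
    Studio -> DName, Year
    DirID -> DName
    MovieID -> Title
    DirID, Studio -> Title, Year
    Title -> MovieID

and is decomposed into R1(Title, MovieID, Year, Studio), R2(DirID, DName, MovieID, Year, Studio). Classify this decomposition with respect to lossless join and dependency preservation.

lossless and dependency-preserving

Lossless test: (MovieID, Year, Studio)⁺ = {DName, Title, MovieID, Year, Studio}, which contains all of one fragment — lossless.
Dependency preservation: DirID, Studio → Title, Year is not contained in any single fragment, but the restricted closure of its left-hand side across the fragments still reaches the right-hand side; the remaining FDs each lie inside some fragment. All dependencies are preserved.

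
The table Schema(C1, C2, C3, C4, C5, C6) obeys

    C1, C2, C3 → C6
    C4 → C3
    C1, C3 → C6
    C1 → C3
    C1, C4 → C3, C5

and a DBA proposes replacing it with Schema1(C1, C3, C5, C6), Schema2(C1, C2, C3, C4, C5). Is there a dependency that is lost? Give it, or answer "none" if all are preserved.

none

C1, C2, C3 → C6: restricted closure across fragments reaches C6.
C4 → C3 lies within Schema2.
C1, C3 → C6 lies within Schema1.
C1 → C3 lies within Schema1.
C1, C4 → C3, C5 lies within Schema2.
Every dependency is enforceable on the fragments, so the decomposition is dependency-preserving.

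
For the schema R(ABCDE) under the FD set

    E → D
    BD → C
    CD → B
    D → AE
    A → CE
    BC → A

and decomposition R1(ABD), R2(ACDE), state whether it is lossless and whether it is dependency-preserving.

Lossless test: (AD)⁺ = {ABCDE}, which contains all of one fragment — lossless.
Dependency preservation: the restricted closure of {BC} across the fragments never reaches {A}, so BC → A cannot be enforced without a join — not preserved.

lossless but not dependency-preserving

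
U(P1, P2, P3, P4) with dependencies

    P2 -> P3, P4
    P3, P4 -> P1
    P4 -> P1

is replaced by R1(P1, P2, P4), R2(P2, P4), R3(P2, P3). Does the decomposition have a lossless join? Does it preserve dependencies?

Lossless test (chase): Rows 1 and 2 agree on P2; apply P2→P3, P4 and equate their P3, P4 entries. Rows 1 and 3 agree on P2; apply P2→P3, P4 and equate their P3, P4 entries. Rows 1 and 2 agree on P3, P4; apply P3, P4→P1 and equate their P1 entries. Rows 1 and 3 agree on P3, P4; apply P3, P4→P1 and equate their P1 entries. Row 1 is now all distinguished symbols — the join is lossless.
Dependency preservation: P2 → P3, P4; P3, P4 → P1 are not contained in any single fragment, but the restricted closure of each left-hand side across the fragments still reaches the right-hand side; the remaining FDs each lie inside some fragment. All dependencies are preserved.

lossless and dependency-preserving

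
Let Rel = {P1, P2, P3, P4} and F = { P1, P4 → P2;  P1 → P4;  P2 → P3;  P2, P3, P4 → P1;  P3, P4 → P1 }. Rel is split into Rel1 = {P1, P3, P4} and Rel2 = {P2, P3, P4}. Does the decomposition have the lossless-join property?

Yes

Common attributes: Rel1 ∩ Rel2 = {P3, P4}.
Closure of {P3, P4}: P3, P4 → P1 applies, adding P1; P1, P4 → P2 applies, adding P2. So (P3, P4)⁺ = {P1, P2, P3, P4}.
This closure contains every attribute of Rel1, so Rel1 ∩ Rel2 → Rel1. The join is lossless.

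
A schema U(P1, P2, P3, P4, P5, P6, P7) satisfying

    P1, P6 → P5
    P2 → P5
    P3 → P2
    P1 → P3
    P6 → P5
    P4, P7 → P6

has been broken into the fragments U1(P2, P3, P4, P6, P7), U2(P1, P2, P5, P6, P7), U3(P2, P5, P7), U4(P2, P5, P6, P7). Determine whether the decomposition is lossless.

Chase test. Columns are P1, P2, P3, P4, P5, P6, P7; row i has aⱼ where attribute j ∈ Ui, else bᵢⱼ.
Initial tableau (one row per fragment):
  row 1: b11 a2 a3 a4 b15 a6 a7
  row 2: a1 a2 b23 b24 a5 a6 a7
  row 3: b31 a2 b33 b34 a5 b36 a7
  row 4: b41 a2 b43 b44 a5 a6 a7
Rows 1 and 2 agree on P2; apply P2→P5 and equate their P5 entries.
No row becomes fully distinguished — the join is lossy.

No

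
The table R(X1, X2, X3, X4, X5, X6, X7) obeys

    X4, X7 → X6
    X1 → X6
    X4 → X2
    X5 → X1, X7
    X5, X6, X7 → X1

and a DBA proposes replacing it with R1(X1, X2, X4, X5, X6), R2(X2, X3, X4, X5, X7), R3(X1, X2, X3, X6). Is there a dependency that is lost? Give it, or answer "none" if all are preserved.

X4, X7 → X6

Check X4, X7 → X6: no single fragment contains all of {X4, X6, X7}, and the restricted closure of {X4, X7} across the fragments never reaches {X6}.
X1 → X6 is preserved.
X4 → X2 is preserved.
X5 → X1, X7 is preserved.
X5, X6, X7 → X1 is preserved.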